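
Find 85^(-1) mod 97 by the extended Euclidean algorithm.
Extended GCD: 85(8) + 97(-7) = 1. So 85^(-1) ≡ 8 mod 97. Verify: 85 × 8 = 680 ≡ 1 mod 97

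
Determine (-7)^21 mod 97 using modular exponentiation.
By repeated squaring mod 97: (-7)^{1}≡90, (-7)^{2}≡49, (-7)^{4}≡73, (-7)^{8}≡91, (-7)^{16}≡36. Then (-7)^{21} = (-7)^{16+4+1} ≡ 36 × 73 × 90 ≡ 34 mod 97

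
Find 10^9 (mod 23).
By repeated squaring (mod 23): 10^{1}≡10, 10^{2}≡8, 10^{4}≡18, 10^{8}≡2. Then 10^{9} = 10^{8+1} ≡ 2 × 10 ≡ 20 (mod 23)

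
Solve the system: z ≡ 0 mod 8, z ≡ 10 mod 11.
M = 8 × 11 = 88. M₁ = 11, y₁ ≡ 3 mod 8. M₂ = 8, y₂ ≡ 7 mod 11. z = 0×11×3 + 10×8×7 ≡ 32 mod 88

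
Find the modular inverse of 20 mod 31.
Since 31 is prime, by Fermat 20^(-1) ≡ 20^{29} ≡ 14 (mod 31). Verify: 20 × 14 = 280 ≡ 1 (mod 31)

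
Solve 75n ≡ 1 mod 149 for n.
Since 149 is prime, by Fermat 75^(-1) ≡ 75^{147} ≡ 2 mod 149. Verify: 75 × 2 = 150 ≡ 1 mod 149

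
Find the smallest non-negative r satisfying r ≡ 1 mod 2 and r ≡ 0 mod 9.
M = 2 × 9 = 18. M₁ = 9, y₁ ≡ 1 mod 2. M₂ = 2, y₂ ≡ 5 mod 9. r = 1×9×1 + 0×2×5 ≡ 9 mod 18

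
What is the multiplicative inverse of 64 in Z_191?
Since 191 is prime, by Fermat 64^(-1) ≡ 64^{189} ≡ 3 (mod 191). Verify: 64 × 3 = 192 ≡ 1 (mod 191)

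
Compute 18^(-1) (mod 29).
Since 29 is prime, by Fermat 18^(-1) ≡ 18^{27} ≡ 21 (mod 29). Verify: 18 × 21 = 378 ≡ 1 (mod 29)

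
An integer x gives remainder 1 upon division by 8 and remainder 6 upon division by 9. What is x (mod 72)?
M = 8 × 9 = 72. M₁ = 9, y₁ ≡ 1 (mod 8). M₂ = 8, y₂ ≡ 8 (mod 9). x = 1×9×1 + 6×8×8 ≡ 33 (mod 72)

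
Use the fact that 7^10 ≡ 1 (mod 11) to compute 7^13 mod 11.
By Fermat: 7^{10} ≡ 1 (mod 11). So 7^{13} = 7^{10} · 7^{3} ≡ 7^{3} ≡ 2 (mod 11)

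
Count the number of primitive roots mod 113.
Number of primitive roots mod 113 = φ(p-1) = φ(112) = 48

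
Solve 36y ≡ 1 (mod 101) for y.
Since 101 is prime, by Fermat 36^(-1) ≡ 36^{99} ≡ 87 (mod 101). Verify: 36 × 87 = 3132 ≡ 1 (mod 101)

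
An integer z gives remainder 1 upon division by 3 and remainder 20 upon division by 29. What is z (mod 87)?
M = 3 × 29 = 87. M₁ = 29, y₁ ≡ 2 (mod 3). M₂ = 3, y₂ ≡ 10 (mod 29). z = 1×29×2 + 20×3×10 ≡ 49 (mod 87)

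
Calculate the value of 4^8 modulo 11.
By repeated squaring mod 11: 4^{1}≡4, 4^{2}≡5, 4^{4}≡3, 4^{8}≡9. So 4^{8} ≡ 9 mod 11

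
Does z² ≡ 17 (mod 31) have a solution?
By Euler's criterion: 17^{15} ≡ 30 (mod 31). Since this equals -1 (≡ 30), 17 is not a QR.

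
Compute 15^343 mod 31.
Using Fermat: 15^{30} ≡ 1 (mod 31). 343 ≡ 13 (mod 30). So 15^{343} ≡ 15^{13} ≡ 27 (mod 31)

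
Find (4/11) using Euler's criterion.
(4/11) = 4^{5} mod 11 = 1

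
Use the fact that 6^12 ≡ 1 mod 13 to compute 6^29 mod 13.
By Fermat: 6^{12} ≡ 1 mod 13. 29 = 2×12 + 5. So 6^{29} ≡ 6^{5} ≡ 2 mod 13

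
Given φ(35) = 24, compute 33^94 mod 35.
By Euler: 33^{24} ≡ 1 mod 35 since gcd(33, 35) = 1. 94 = 3×24 + 22. So 33^{94} ≡ 33^{22} ≡ 9 mod 35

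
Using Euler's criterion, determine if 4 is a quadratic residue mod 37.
By Euler's criterion: 4^{18} ≡ 1 (mod 37). Since this equals 1, 4 is a QR.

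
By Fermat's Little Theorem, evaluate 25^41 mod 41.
By Fermat: 25^{40} ≡ 1 (mod 41). So 25^{41} = 25^{40} · 25^{1} ≡ 25^{1} ≡ 25 (mod 41)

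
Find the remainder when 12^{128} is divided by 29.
By Fermat: 12^{28} ≡ 1 (mod 29). 128 = 4×28 + 16. So 12^{128} ≡ 12^{16} ≡ 1 (mod 29)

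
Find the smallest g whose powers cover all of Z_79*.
g = 3. For each prime q|78: 3^{39}≡78, 3^{26}≡23, 3^{6}≡18, none ≡ 1, so ord_79(3) = 78 and 3 is a primitive root.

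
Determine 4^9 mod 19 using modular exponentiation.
By repeated squaring (mod 19): 4^{1}≡4, 4^{2}≡16, 4^{4}≡9, 4^{8}≡5. Then 4^{9} = 4^{8+1} ≡ 5 × 4 ≡ 1 (mod 19)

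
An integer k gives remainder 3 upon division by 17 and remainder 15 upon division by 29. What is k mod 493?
M = 17 × 29 = 493. M₁ = 29, y₁ ≡ 10 mod 17. M₂ = 17, y₂ ≡ 12 mod 29. k = 3×29×10 + 15×17×12 ≡ 479 mod 493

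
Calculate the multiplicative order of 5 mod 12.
Powers of 5 mod 12: 5^1≡5, 5^2≡1. So the order of 5 is 2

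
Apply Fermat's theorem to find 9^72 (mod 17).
By Fermat: 9^{16} ≡ 1 (mod 17). 72 = 4×16 + 8. So 9^{72} ≡ 9^{8} ≡ 1 (mod 17)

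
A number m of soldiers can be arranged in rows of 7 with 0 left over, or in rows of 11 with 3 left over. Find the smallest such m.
M = 7 × 11 = 77. M₁ = 11, y₁ ≡ 2 (mod 7). M₂ = 7, y₂ ≡ 8 (mod 11). m = 0×11×2 + 3×7×8 ≡ 14 (mod 77)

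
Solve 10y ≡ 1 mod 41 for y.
Since 41 is prime, by Fermat 10^(-1) ≡ 10^{39} ≡ 37 mod 41. Verify: 10 × 37 = 370 ≡ 1 mod 41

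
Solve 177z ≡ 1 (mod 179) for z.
Since 179 is prime, by Fermat 177^(-1) ≡ 177^{177} ≡ 89 (mod 179). Verify: 177 × 89 = 15753 ≡ 1 (mod 179)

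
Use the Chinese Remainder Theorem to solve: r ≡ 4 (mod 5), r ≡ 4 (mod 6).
M = 5 × 6 = 30. M₁ = 6, y₁ ≡ 1 (mod 5). M₂ = 5, y₂ ≡ 5 (mod 6). r = 4×6×1 + 4×5×5 ≡ 4 (mod 30)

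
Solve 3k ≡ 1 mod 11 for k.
Since 11 is prime, by Fermat 3^(-1) ≡ 3^{9} ≡ 4 mod 11. Verify: 3 × 4 = 12 ≡ 1 mod 11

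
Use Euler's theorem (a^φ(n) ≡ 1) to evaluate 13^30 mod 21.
By Euler: 13^{12} ≡ 1 (mod 21) since gcd(13, 21) = 1. 30 = 2×12 + 6. So 13^{30} ≡ 13^{6} ≡ 1 (mod 21)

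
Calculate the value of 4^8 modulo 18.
By repeated squaring mod 18: 4^{1}≡4, 4^{2}≡16, 4^{4}≡4, 4^{8}≡16. So 4^{8} ≡ 16 mod 18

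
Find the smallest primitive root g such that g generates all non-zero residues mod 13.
g = 2. For each prime q|12: 2^{6}≡12, 2^{4}≡3, none ≡ 1, so ord_13(2) = 12 and 2 is a primitive root.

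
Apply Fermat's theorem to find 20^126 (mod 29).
By Fermat: 20^{28} ≡ 1 (mod 29). 126 = 4×28 + 14. So 20^{126} ≡ 20^{14} ≡ 1 (mod 29)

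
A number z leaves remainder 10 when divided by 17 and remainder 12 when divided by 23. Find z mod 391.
M = 17 × 23 = 391. M₁ = 23, y₁ ≡ 3 mod 17. M₂ = 17, y₂ ≡ 19 mod 23. z = 10×23×3 + 12×17×19 ≡ 265 mod 391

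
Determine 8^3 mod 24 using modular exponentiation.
8^{3} = 512 ≡ 8 mod 24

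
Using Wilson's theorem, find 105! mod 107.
(106)! = (105)! × (106) ≡ -1 mod 107. So (105)! ≡ -1 × (106)^(-1) ≡ (-1)×(-1) = 1 mod 107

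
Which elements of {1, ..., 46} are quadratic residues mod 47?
Quadratic residues modulo 47: {1, 2, 3, 4, 6, 7, 8, 9, 12, 14, 16, 17, 18, 21, 24, 25, 27, 28, 32, 34, 36, 37, 42}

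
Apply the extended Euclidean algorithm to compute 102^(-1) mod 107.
Extended GCD: 102(-43) + 107(41) = 1. So 102^(-1) ≡ -43 ≡ 64 mod 107. Verify: 102 × 64 = 6528 ≡ 1 mod 107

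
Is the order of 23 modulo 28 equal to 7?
Powers of 23 mod 28: 23^1≡23, 23^2≡25, 23^3≡15, 23^4≡9, 23^5≡11, 23^6≡1. Already 23^6≡1, so the order is 6 < 7. No, the actual order is 6.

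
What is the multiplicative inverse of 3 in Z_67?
Since 67 is prime, by Fermat 3^(-1) ≡ 3^{65} ≡ 45 mod 67. Verify: 3 × 45 = 135 ≡ 1 mod 67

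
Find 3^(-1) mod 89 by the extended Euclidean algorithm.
Extended GCD: 3(30) + 89(-1) = 1. So 3^(-1) ≡ 30 mod 89. Verify: 3 × 30 = 90 ≡ 1 mod 89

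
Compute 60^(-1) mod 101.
Since 101 is prime, by Fermat 60^(-1) ≡ 60^{99} ≡ 32 mod 101. Verify: 60 × 32 = 1920 ≡ 1 mod 101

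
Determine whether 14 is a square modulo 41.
By Euler's criterion: 14^{20} ≡ 40 mod 41. Since this equals -1 (≡ 40), 14 is not a QR.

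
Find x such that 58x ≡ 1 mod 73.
Since 73 is prime, by Fermat 58^(-1) ≡ 58^{71} ≡ 34 mod 73. Verify: 58 × 34 = 1972 ≡ 1 mod 73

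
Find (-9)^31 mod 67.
By repeated squaring mod 67: (-9)^{1}≡58, (-9)^{2}≡14, (-9)^{4}≡62, (-9)^{8}≡25, (-9)^{16}≡22. Then (-9)^{31} = (-9)^{16+8+4+2+1} ≡ 22 × 25 × 62 × 14 × 58 ≡ 43 mod 67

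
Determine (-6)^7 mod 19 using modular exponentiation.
By repeated squaring mod 19: (-6)^{1}≡13, (-6)^{2}≡17, (-6)^{4}≡4. Then (-6)^{7} = (-6)^{4+2+1} ≡ 4 × 17 × 13 ≡ 10 mod 19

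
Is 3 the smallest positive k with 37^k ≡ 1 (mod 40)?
Powers of 37 mod 40: 37^1≡37, 37^2≡9, 37^3≡13, 37^4≡1. 37^3≡13≢1, so ord ≠ 3. No, the actual order is 4.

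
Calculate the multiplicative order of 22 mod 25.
Powers of 22 mod 25: 22^1≡22, 22^2≡9, 22^3≡23, 22^4≡6, 22^5≡7, 22^6≡4, 22^7≡13, 22^8≡11, 22^9≡17, 22^10≡24, 22^11≡3, 22^12≡16, 22^13≡2, 22^14≡19, 22^15≡18, 22^16≡21, 22^17≡12, 22^18≡14, 22^19≡8, 22^20≡1. Order = 20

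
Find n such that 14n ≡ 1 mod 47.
Since 47 is prime, by Fermat 14^(-1) ≡ 14^{45} ≡ 37 mod 47. Verify: 14 × 37 = 518 ≡ 1 mod 47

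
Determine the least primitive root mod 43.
g = 3. For each prime q|42: 3^{21}≡42, 3^{14}≡36, 3^{6}≡41, none ≡ 1, so ord_43(3) = 42 and 3 is a primitive root.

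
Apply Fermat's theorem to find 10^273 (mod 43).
By Fermat: 10^{42} ≡ 1 (mod 43). 273 ≡ 21 (mod 42). So 10^{273} ≡ 10^{21} ≡ 1 (mod 43)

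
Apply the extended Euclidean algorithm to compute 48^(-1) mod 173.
Extended GCD: 48(-18) + 173(5) = 1. So 48^(-1) ≡ -18 ≡ 155 mod 173. Verify: 48 × 155 = 7440 ≡ 1 mod 173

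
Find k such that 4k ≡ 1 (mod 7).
Since 7 is prime, by Fermat 4^(-1) ≡ 4^{5} ≡ 2 (mod 7). Verify: 4 × 2 = 8 ≡ 1 (mod 7)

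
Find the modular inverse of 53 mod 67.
Since 67 is prime, by Fermat 53^(-1) ≡ 53^{65} ≡ 43 mod 67. Verify: 53 × 43 = 2279 ≡ 1 mod 67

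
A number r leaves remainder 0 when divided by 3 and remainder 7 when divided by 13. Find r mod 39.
M = 3 × 13 = 39. M₁ = 13, y₁ ≡ 1 mod 3. M₂ = 3, y₂ ≡ 9 mod 13. r = 0×13×1 + 7×3×9 ≡ 33 mod 39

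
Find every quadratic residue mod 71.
Squares in Z_71*: {1, 2, 3, 4, 5, 6, 8, 9, 10, 12, 15, 16, 18, 19, 20, 24, 25, 27, 29, 30, 32, 36, 37, 38, 40, 43, 45, 48, 49, 50, 54, 57, 58, 60, 64}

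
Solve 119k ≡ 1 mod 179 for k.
Since 179 is prime, by Fermat 119^(-1) ≡ 119^{177} ≡ 176 mod 179. Verify: 119 × 176 = 20944 ≡ 1 mod 179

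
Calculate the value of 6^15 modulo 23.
By repeated squaring (mod 23): 6^{1}≡6, 6^{2}≡13, 6^{4}≡8, 6^{8}≡18. Then 6^{15} = 6^{8+4+2+1} ≡ 18 × 8 × 13 × 6 ≡ 8 (mod 23)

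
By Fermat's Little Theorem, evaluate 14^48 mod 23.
By Fermat: 14^{22} ≡ 1 mod 23. 48 = 2×22 + 4. So 14^{48} ≡ 14^{4} ≡ 6 mod 23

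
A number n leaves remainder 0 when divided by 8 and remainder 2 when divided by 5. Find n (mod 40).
M = 8 × 5 = 40. M₁ = 5, y₁ ≡ 5 (mod 8). M₂ = 8, y₂ ≡ 2 (mod 5). n = 0×5×5 + 2×8×2 ≡ 32 (mod 40)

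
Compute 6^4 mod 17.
6^{4} = 1296 ≡ 4 (mod 17)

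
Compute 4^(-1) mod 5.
Since 5 is prime, by Fermat 4^(-1) ≡ 4^{3} ≡ 4 mod 5. Verify: 4 × 4 = 16 ≡ 1 mod 5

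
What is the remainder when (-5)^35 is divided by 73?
By repeated squaring mod 73: (-5)^{1}≡68, (-5)^{2}≡25, (-5)^{4}≡41, (-5)^{8}≡2, (-5)^{16}≡4, (-5)^{32}≡16. Then (-5)^{35} = (-5)^{32+2+1} ≡ 16 × 25 × 68 ≡ 44 mod 73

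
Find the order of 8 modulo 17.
Powers of 8 mod 17: 8^1≡8, 8^2≡13, 8^3≡2, 8^4≡16, 8^5≡9, 8^6≡4, 8^7≡15, 8^8≡1. Order = 8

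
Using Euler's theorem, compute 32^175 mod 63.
By Euler: 32^{36} ≡ 1 mod 63 since gcd(32, 63) = 1. 175 = 4×36 + 31. So 32^{175} ≡ 32^{31} ≡ 32 mod 63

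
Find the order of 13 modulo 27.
Powers of 13 mod 27: 13^1≡13, 13^2≡7, 13^3≡10, 13^4≡22, 13^5≡16, 13^6≡19, 13^7≡4, 13^8≡25, 13^9≡1. So the order of 13 is 9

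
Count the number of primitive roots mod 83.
There are φ(83-1) = φ(82) = 40 primitive roots modulo 83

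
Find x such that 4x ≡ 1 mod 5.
Since 5 is prime, by Fermat 4^(-1) ≡ 4^{3} ≡ 4 mod 5. Verify: 4 × 4 = 16 ≡ 1 mod 5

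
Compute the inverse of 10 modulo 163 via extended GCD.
Extended GCD: 10(49) + 163(-3) = 1. So 10^(-1) ≡ 49 mod 163. Verify: 10 × 49 = 490 ≡ 1 mod 163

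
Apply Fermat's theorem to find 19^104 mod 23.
By Fermat: 19^{22} ≡ 1 mod 23. 104 = 4×22 + 16. So 19^{104} ≡ 19^{16} ≡ 12 mod 23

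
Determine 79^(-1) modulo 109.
Since 109 is prime, by Fermat 79^(-1) ≡ 79^{107} ≡ 69 (mod 109). Verify: 79 × 69 = 5451 ≡ 1 (mod 109)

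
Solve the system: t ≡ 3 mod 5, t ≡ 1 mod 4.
M = 5 × 4 = 20. M₁ = 4, y₁ ≡ 4 mod 5. M₂ = 5, y₂ ≡ 1 mod 4. t = 3×4×4 + 1×5×1 ≡ 13 mod 20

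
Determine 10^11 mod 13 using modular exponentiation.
By repeated squaring (mod 13): 10^{1}≡10, 10^{2}≡9, 10^{4}≡3, 10^{8}≡9. Then 10^{11} = 10^{8+2+1} ≡ 9 × 9 × 10 ≡ 4 (mod 13)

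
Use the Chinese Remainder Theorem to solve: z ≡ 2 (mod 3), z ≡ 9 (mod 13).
M = 3 × 13 = 39. M₁ = 13, y₁ ≡ 1 (mod 3). M₂ = 3, y₂ ≡ 9 (mod 13). z = 2×13×1 + 9×3×9 ≡ 35 (mod 39)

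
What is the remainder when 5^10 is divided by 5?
By repeated squaring mod 5: 5^{1}≡0, 5^{2}≡0, 5^{4}≡0, 5^{8}≡0. Then 5^{10} = 5^{8+2} ≡ 0 × 0 ≡ 0 mod 5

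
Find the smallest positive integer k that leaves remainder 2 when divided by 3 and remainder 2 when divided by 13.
M = 3 × 13 = 39. M₁ = 13, y₁ ≡ 1 (mod 3). M₂ = 3, y₂ ≡ 9 (mod 13). k = 2×13×1 + 2×3×9 ≡ 2 (mod 39)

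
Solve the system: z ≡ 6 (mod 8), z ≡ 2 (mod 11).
M = 8 × 11 = 88. M₁ = 11, y₁ ≡ 3 (mod 8). M₂ = 8, y₂ ≡ 7 (mod 11). z = 6×11×3 + 2×8×7 ≡ 46 (mod 88)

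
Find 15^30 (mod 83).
By repeated squaring (mod 83): 15^{1}≡15, 15^{2}≡59, 15^{4}≡78, 15^{8}≡25, 15^{16}≡44. Then 15^{30} = 15^{16+8+4+2} ≡ 44 × 25 × 78 × 59 ≡ 30 (mod 83)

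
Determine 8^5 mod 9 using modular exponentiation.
By repeated squaring (mod 9): 8^{1}≡8, 8^{2}≡1, 8^{4}≡1. Then 8^{5} = 8^{4+1} ≡ 1 × 8 ≡ 8 (mod 9)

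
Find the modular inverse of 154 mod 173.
Since 173 is prime, by Fermat 154^(-1) ≡ 154^{171} ≡ 91 mod 173. Verify: 154 × 91 = 14014 ≡ 1 mod 173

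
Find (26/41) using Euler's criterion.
(26/41) = 26^{20} mod 41 = -1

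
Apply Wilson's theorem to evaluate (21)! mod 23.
(22)! = (21)! × (22) ≡ -1 mod 23. So (21)! ≡ -1 × (22)^(-1) ≡ (-1)×(-1) = 1 mod 23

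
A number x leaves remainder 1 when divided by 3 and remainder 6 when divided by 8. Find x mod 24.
M = 3 × 8 = 24. M₁ = 8, y₁ ≡ 2 mod 3. M₂ = 3, y₂ ≡ 3 mod 8. x = 1×8×2 + 6×3×3 ≡ 22 mod 24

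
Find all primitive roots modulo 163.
There are φ(162) = 54 primitive roots mod 163: {2, 3, 7, 11, 12, 18, 19, 20, 29, 32, 42, 44, 45, 50, 52, 63, 66, 67, 68, 70, 72, 73, 75, 76, 79, 80, 82, 89, 92, 94, 101, 103, 106, 107, 108, 109, 112, 114, 116, 117, 120, 122, 124, 128, 129, 130, 137, 139, 147, 148, 149, 153, 154, 159}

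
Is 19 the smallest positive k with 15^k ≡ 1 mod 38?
Powers of 15 mod 38: 15^1≡15, 15^2≡35, 15^3≡31, 15^4≡9, 15^5≡21, 15^6≡11, 15^7≡13, 15^8≡5, 15^9≡37, 15^10≡23, 15^11≡3, 15^12≡7, 15^13≡29, 15^14≡17, 15^15≡27, 15^16≡25, 15^17≡33, 15^18≡1. Already 15^18≡1, so the order is 18 < 19. No, the actual order is 18.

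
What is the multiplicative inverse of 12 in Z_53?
Since 53 is prime, by Fermat 12^(-1) ≡ 12^{51} ≡ 31 mod 53. Verify: 12 × 31 = 372 ≡ 1 mod 53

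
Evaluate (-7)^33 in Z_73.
By repeated squaring (mod 73): (-7)^{1}≡66, (-7)^{2}≡49, (-7)^{4}≡65, (-7)^{8}≡64, (-7)^{16}≡8, (-7)^{32}≡64. Then (-7)^{33} = (-7)^{32+1} ≡ 64 × 66 ≡ 63 (mod 73)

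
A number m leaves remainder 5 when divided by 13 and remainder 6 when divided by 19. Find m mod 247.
M = 13 × 19 = 247. M₁ = 19, y₁ ≡ 11 mod 13. M₂ = 13, y₂ ≡ 3 mod 19. m = 5×19×11 + 6×13×3 ≡ 44 mod 247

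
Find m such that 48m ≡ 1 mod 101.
Since 101 is prime, by Fermat 48^(-1) ≡ 48^{99} ≡ 40 mod 101. Verify: 48 × 40 = 1920 ≡ 1 mod 101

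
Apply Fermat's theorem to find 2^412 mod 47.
By Fermat: 2^{46} ≡ 1 mod 47. 412 ≡ 44 mod 46. So 2^{412} ≡ 2^{44} ≡ 12 mod 47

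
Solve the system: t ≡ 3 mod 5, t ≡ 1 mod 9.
M = 5 × 9 = 45. M₁ = 9, y₁ ≡ 4 mod 5. M₂ = 5, y₂ ≡ 2 mod 9. t = 3×9×4 + 1×5×2 ≡ 28 mod 45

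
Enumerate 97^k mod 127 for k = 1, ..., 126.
97^1, 97^2, ..., 97^{126} mod 127: [97, 11, 51, 121, 53, 61, 75, 36, 63, 15, 58, 38, 3, 37, 33, 26, 109, 32, 56, 98, 108, 62, 45, 47, 114, 9, 111, 99, 78, 73, 96, 41, 40, 70, 59, 8, 14, 88, 27, 79, 43, 107, 92, 34, 123, 120, 83, 50, 24, 42, 10, 81, 110, 2, 67, 22, 102, 115, 106, 122, 23, 72, 126, 30, 116, 76, 6, 74, 66, 52, 91, 64, 112, 69, 89, 124, 90, 94, 101, 18, 95, 71, 29, 19, 65, 82, 80, 13, 118, 16, 28, 49, 54, 31, 86, 87, 57, 68, 119, 113, 39, 100, 48, 84, 20, 35, 93, 4, 7, 44, 77, 103, 85, 117, 46, 17, 125, 60, 105, 25, 12, 21, 5, 104, 55, 1]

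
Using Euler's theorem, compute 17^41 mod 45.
By Euler: 17^{24} ≡ 1 (mod 45) since gcd(17, 45) = 1. 41 = 1×24 + 17. So 17^{41} ≡ 17^{17} ≡ 17 (mod 45)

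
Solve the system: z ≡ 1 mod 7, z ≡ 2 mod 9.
M = 7 × 9 = 63. M₁ = 9, y₁ ≡ 4 mod 7. M₂ = 7, y₂ ≡ 4 mod 9. z = 1×9×4 + 2×7×4 ≡ 29 mod 63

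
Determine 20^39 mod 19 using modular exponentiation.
Using Fermat: 20^{18} ≡ 1 mod 19. 39 ≡ 3 mod 18. So 20^{39} ≡ 20^{3} ≡ 1 mod 19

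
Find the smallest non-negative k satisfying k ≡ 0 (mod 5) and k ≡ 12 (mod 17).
M = 5 × 17 = 85. M₁ = 17, y₁ ≡ 3 (mod 5). M₂ = 5, y₂ ≡ 7 (mod 17). k = 0×17×3 + 12×5×7 ≡ 80 (mod 85)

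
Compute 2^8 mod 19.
By repeated squaring (mod 19): 2^{1}≡2, 2^{2}≡4, 2^{4}≡16, 2^{8}≡9. So 2^{8} ≡ 9 (mod 19)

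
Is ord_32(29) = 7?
Powers of 29 mod 32: 29^1≡29, 29^2≡9, 29^3≡5, 29^4≡17, 29^5≡13, 29^6≡25, 29^7≡21, 29^8≡1. 29^7≡21≢1, so ord ≠ 7. No, the actual order is 8.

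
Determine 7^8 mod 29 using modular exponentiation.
By repeated squaring mod 29: 7^{1}≡7, 7^{2}≡20, 7^{4}≡23, 7^{8}≡7. So 7^{8} ≡ 7 mod 29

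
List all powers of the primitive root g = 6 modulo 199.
6^1, 6^2, ..., 6^{198} mod 199: [6, 36, 17, 102, 15, 90, 142, 56, 137, 26, 156, 140, 44, 65, 191, 151, 110, 63, 179, 79, 76, 58, 149, 98, 190, 145, 74, 46, 77, 64, 185, 115, 93, 160, 164, 188, 133, 2, 12, 72, 34, 5, 30, 180, 85, 112, 75, 52, 113, 81, 88, 130, 183, 103, 21, 126, 159, 158, 152, 116, 99, 196, 181, 91, 148, 92, 154, 128, 171, 31, 186, 121, 129, 177, 67, 4, 24, 144, 68, 10, 60, 161, 170, 25, 150, 104, 27, 162, 176, 61, 167, 7, 42, 53, 119, 117, 105, 33, 198, 193, 163, 182, 97, 184, 109, 57, 143, 62, 173, 43, 59, 155, 134, 8, 48, 89, 136, 20, 120, 123, 141, 50, 101, 9, 54, 125, 153, 122, 135, 14, 84, 106, 39, 35, 11, 66, 197, 187, 127, 165, 194, 169, 19, 114, 87, 124, 147, 86, 118, 111, 69, 16, 96, 178, 73, 40, 41, 47, 83, 100, 3, 18, 108, 51, 107, 45, 71, 28, 168, 13, 78, 70, 22, 132, 195, 175, 55, 131, 189, 139, 38, 29, 174, 49, 95, 172, 37, 23, 138, 32, 192, 157, 146, 80, 82, 94, 166, 1]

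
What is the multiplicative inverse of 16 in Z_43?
Since 43 is prime, by Fermat 16^(-1) ≡ 16^{41} ≡ 35 mod 43. Verify: 16 × 35 = 560 ≡ 1 mod 43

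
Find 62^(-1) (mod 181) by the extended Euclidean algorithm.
Extended GCD: 62(73) + 181(-25) = 1. So 62^(-1) ≡ 73 (mod 181). Verify: 62 × 73 = 4526 ≡ 1 (mod 181)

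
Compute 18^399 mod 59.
Using Fermat: 18^{58} ≡ 1 (mod 59). 399 ≡ 51 (mod 58). So 18^{399} ≡ 18^{51} ≡ 52 (mod 59)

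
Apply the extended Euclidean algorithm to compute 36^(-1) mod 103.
Extended GCD: 36(-20) + 103(7) = 1. So 36^(-1) ≡ -20 ≡ 83 mod 103. Verify: 36 × 83 = 2988 ≡ 1 mod 103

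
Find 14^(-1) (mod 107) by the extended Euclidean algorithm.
Extended GCD: 14(23) + 107(-3) = 1. So 14^(-1) ≡ 23 (mod 107). Verify: 14 × 23 = 322 ≡ 1 (mod 107)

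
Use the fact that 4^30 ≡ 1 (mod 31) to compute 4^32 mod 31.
By Fermat: 4^{30} ≡ 1 (mod 31). So 4^{32} = 4^{30} · 4^{2} ≡ 4^{2} ≡ 16 (mod 31)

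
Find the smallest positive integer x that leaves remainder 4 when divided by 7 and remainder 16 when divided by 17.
M = 7 × 17 = 119. M₁ = 17, y₁ ≡ 5 (mod 7). M₂ = 7, y₂ ≡ 5 (mod 17). x = 4×17×5 + 16×7×5 ≡ 67 (mod 119)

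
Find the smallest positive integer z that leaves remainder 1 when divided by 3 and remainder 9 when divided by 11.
M = 3 × 11 = 33. M₁ = 11, y₁ ≡ 2 mod 3. M₂ = 3, y₂ ≡ 4 mod 11. z = 1×11×2 + 9×3×4 ≡ 31 mod 33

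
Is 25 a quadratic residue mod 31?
By Euler's criterion: 25^{15} ≡ 1 mod 31. Since this equals 1, 25 is a QR.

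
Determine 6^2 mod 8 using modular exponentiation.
6^{2} = 36 ≡ 4 (mod 8)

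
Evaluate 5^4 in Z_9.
5^{4} = 625 ≡ 4 (mod 9)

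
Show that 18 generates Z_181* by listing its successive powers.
18^1, 18^2, ..., 18^{180} mod 181: [18, 143, 40, 177, 109, 152, 21, 16, 107, 116, 97, 117, 115, 79, 155, 75, 83, 46, 104, 62, 30, 178, 127, 114, 61, 12, 35, 87, 118, 133, 41, 14, 71, 11, 17, 125, 78, 137, 113, 43, 50, 176, 91, 9, 162, 20, 179, 145, 76, 101, 8, 144, 58, 139, 149, 148, 130, 168, 128, 132, 23, 52, 31, 15, 89, 154, 57, 121, 6, 108, 134, 59, 157, 111, 7, 126, 96, 99, 153, 39, 159, 147, 112, 25, 88, 136, 95, 81, 10, 180, 163, 38, 141, 4, 72, 29, 160, 165, 74, 65, 84, 64, 66, 102, 26, 106, 98, 135, 77, 119, 151, 3, 54, 67, 120, 169, 146, 94, 63, 48, 140, 167, 110, 170, 164, 56, 103, 44, 68, 138, 131, 5, 90, 172, 19, 161, 2, 36, 105, 80, 173, 37, 123, 42, 32, 33, 51, 13, 53, 49, 158, 129, 150, 166, 92, 27, 124, 60, 175, 73, 47, 122, 24, 70, 174, 55, 85, 82, 28, 142, 22, 34, 69, 156, 93, 45, 86, 100, 171, 1]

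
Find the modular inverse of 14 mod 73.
Since 73 is prime, by Fermat 14^(-1) ≡ 14^{71} ≡ 47 mod 73. Verify: 14 × 47 = 658 ≡ 1 mod 73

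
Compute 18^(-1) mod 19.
Since 19 is prime, by Fermat 18^(-1) ≡ 18^{17} ≡ 18 mod 19. Verify: 18 × 18 = 324 ≡ 1 mod 19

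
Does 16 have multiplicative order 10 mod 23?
Powers of 16 mod 23: 16^1≡16, 16^2≡3, 16^3≡2, 16^4≡9, 16^5≡6, 16^6≡4, 16^7≡18, 16^8≡12, 16^9≡8, 16^10≡13, 16^11≡1. 16^10≡13≢1, so ord ≠ 10. No, the actual order is 11.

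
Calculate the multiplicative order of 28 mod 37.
Powers of 28 mod 37: 28^1≡28, 28^2≡7, 28^3≡11, 28^4≡12, 28^5≡3, 28^6≡10, 28^7≡21, 28^8≡33, 28^9≡36, 28^10≡9, 28^11≡30, 28^12≡26, 28^13≡25, 28^14≡34, 28^15≡27, 28^16≡16, 28^17≡4, 28^18≡1. Order = 18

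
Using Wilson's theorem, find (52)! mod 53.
By Wilson's theorem, (52)! ≡ -1 ≡ 52 mod 53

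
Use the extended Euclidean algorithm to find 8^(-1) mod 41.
Extended GCD: 8(-5) + 41(1) = 1. So 8^(-1) ≡ -5 ≡ 36 (mod 41). Verify: 8 × 36 = 288 ≡ 1 (mod 41)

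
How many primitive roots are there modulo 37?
There are φ(37-1) = φ(36) = 12 primitive roots modulo 37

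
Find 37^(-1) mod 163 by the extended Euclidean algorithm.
Extended GCD: 37(-22) + 163(5) = 1. So 37^(-1) ≡ -22 ≡ 141 mod 163. Verify: 37 × 141 = 5217 ≡ 1 mod 163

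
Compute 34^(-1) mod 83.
Since 83 is prime, by Fermat 34^(-1) ≡ 34^{81} ≡ 22 mod 83. Verify: 34 × 22 = 748 ≡ 1 mod 83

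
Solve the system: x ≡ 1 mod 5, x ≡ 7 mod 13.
M = 5 × 13 = 65. M₁ = 13, y₁ ≡ 2 mod 5. M₂ = 5, y₂ ≡ 8 mod 13. x = 1×13×2 + 7×5×8 ≡ 46 mod 65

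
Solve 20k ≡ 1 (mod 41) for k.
Since 41 is prime, by Fermat 20^(-1) ≡ 20^{39} ≡ 39 (mod 41). Verify: 20 × 39 = 780 ≡ 1 (mod 41)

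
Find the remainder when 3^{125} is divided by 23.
By Fermat: 3^{22} ≡ 1 (mod 23). 125 = 5×22 + 15. So 3^{125} ≡ 3^{15} ≡ 12 (mod 23)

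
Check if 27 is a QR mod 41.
By Euler's criterion: 27^{20} ≡ 40 (mod 41). Since this equals -1 (≡ 40), 27 is not a QR.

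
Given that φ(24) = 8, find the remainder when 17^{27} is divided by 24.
By Euler: 17^{8} ≡ 1 mod 24 since gcd(17, 24) = 1. 27 = 3×8 + 3. So 17^{27} ≡ 17^{3} ≡ 17 mod 24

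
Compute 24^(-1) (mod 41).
Since 41 is prime, by Fermat 24^(-1) ≡ 24^{39} ≡ 12 (mod 41). Verify: 24 × 12 = 288 ≡ 1 (mod 41)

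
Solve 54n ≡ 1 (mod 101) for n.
Since 101 is prime, by Fermat 54^(-1) ≡ 54^{99} ≡ 58 (mod 101). Verify: 54 × 58 = 3132 ≡ 1 (mod 101)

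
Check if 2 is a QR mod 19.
By Euler's criterion: 2^{9} ≡ 18 mod 19. Since this equals -1 (≡ 18), 2 is not a QR.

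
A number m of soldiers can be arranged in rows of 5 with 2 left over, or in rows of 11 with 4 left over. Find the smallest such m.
M = 5 × 11 = 55. M₁ = 11, y₁ ≡ 1 mod 5. M₂ = 5, y₂ ≡ 9 mod 11. m = 2×11×1 + 4×5×9 ≡ 37 mod 55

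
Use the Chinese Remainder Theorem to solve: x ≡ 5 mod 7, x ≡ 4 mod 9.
M = 7 × 9 = 63. M₁ = 9, y₁ ≡ 4 mod 7. M₂ = 7, y₂ ≡ 4 mod 9. x = 5×9×4 + 4×7×4 ≡ 40 mod 63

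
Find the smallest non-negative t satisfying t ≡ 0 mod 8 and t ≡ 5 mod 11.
M = 8 × 11 = 88. M₁ = 11, y₁ ≡ 3 mod 8. M₂ = 8, y₂ ≡ 7 mod 11. t = 0×11×3 + 5×8×7 ≡ 16 mod 88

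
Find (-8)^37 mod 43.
By repeated squaring mod 43: (-8)^{1}≡35, (-8)^{2}≡21, (-8)^{4}≡11, (-8)^{8}≡35, (-8)^{16}≡21, (-8)^{32}≡11. Then (-8)^{37} = (-8)^{32+4+1} ≡ 11 × 11 × 35 ≡ 21 mod 43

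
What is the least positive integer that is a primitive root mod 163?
g = 2. For each prime q|162: 2^{81}≡162, 2^{54}≡104, none ≡ 1, so ord_163(2) = 162 and 2 is a primitive root.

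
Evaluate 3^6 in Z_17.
By repeated squaring (mod 17): 3^{1}≡3, 3^{2}≡9, 3^{4}≡13. Then 3^{6} = 3^{4+2} ≡ 13 × 9 ≡ 15 (mod 17)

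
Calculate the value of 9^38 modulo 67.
By repeated squaring (mod 67): 9^{1}≡9, 9^{2}≡14, 9^{4}≡62, 9^{8}≡25, 9^{16}≡22, 9^{32}≡15. Then 9^{38} = 9^{32+4+2} ≡ 15 × 62 × 14 ≡ 22 (mod 67)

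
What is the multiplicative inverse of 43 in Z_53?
Since 53 is prime, by Fermat 43^(-1) ≡ 43^{51} ≡ 37 mod 53. Verify: 43 × 37 = 1591 ≡ 1 mod 53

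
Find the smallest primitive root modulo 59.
g = 2. Powers: [2, 4, 8, 16, 32, 5, 10, 20, ...] generates all 58 non-zero residues.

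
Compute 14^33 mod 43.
By repeated squaring (mod 43): 14^{1}≡14, 14^{2}≡24, 14^{4}≡17, 14^{8}≡31, 14^{16}≡15, 14^{32}≡10. Then 14^{33} = 14^{32+1} ≡ 10 × 14 ≡ 11 (mod 43)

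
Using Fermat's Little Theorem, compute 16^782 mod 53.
By Fermat: 16^{52} ≡ 1 mod 53. 782 ≡ 2 mod 52. So 16^{782} ≡ 16^{2} ≡ 44 mod 53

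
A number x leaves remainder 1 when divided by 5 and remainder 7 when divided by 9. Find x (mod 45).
M = 5 × 9 = 45. M₁ = 9, y₁ ≡ 4 (mod 5). M₂ = 5, y₂ ≡ 2 (mod 9). x = 1×9×4 + 7×5×2 ≡ 16 (mod 45)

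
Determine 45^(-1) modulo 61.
Since 61 is prime, by Fermat 45^(-1) ≡ 45^{59} ≡ 19 mod 61. Verify: 45 × 19 = 855 ≡ 1 mod 61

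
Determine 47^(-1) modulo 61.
Since 61 is prime, by Fermat 47^(-1) ≡ 47^{59} ≡ 13 mod 61. Verify: 47 × 13 = 611 ≡ 1 mod 61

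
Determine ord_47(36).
Powers of 36 mod 47: 36^1≡36, 36^2≡27, 36^3≡32, 36^4≡24, 36^5≡18, 36^6≡37, 36^7≡16, 36^8≡12, 36^9≡9, 36^10≡42, 36^11≡8, 36^12≡6, 36^13≡28, 36^14≡21, 36^15≡4, 36^16≡3, 36^17≡14, 36^18≡34, 36^19≡2, 36^20≡25, 36^21≡7, 36^22≡17, 36^23≡1. ord_47(36) = 23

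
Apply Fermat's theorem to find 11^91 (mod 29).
By Fermat: 11^{28} ≡ 1 (mod 29). 91 = 3×28 + 7. So 11^{91} ≡ 11^{7} ≡ 12 (mod 29)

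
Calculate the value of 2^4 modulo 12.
2^{4} = 16 ≡ 4 (mod 12)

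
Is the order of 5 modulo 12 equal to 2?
Powers of 5 mod 12: 5^1≡5, 5^2≡1. First k with 5^k≡1 is k=2. Yes, ord_12(5) = 2.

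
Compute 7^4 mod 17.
7^{4} = 2401 ≡ 4 mod 17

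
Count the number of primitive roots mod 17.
Number of primitive roots mod 17 = φ(p-1) = φ(16) = 8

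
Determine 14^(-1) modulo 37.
Since 37 is prime, by Fermat 14^(-1) ≡ 14^{35} ≡ 8 mod 37. Verify: 14 × 8 = 112 ≡ 1 mod 37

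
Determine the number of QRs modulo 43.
Exactly half the non-zero residues mod a prime are QRs: (43-1)/2 = 21.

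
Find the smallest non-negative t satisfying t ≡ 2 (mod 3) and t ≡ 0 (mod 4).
M = 3 × 4 = 12. M₁ = 4, y₁ ≡ 1 (mod 3). M₂ = 3, y₂ ≡ 3 (mod 4). t = 2×4×1 + 0×3×3 ≡ 8 (mod 12)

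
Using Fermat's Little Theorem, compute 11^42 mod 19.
By Fermat: 11^{18} ≡ 1 (mod 19). 42 = 2×18 + 6. So 11^{42} ≡ 11^{6} ≡ 1 (mod 19)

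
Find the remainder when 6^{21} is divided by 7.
By Fermat: 6^{6} ≡ 1 mod 7. 21 = 3×6 + 3. So 6^{21} ≡ 6^{3} ≡ 6 mod 7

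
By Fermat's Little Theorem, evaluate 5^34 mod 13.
By Fermat: 5^{12} ≡ 1 (mod 13). 34 = 2×12 + 10. So 5^{34} ≡ 5^{10} ≡ 12 (mod 13)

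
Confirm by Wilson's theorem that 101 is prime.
(100)! mod 101 = 100. Since this equals -1 mod 101, Wilson confirms 101 is prime.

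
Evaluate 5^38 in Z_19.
Using Fermat: 5^{18} ≡ 1 (mod 19). 38 ≡ 2 (mod 18). So 5^{38} ≡ 5^{2} ≡ 6 (mod 19)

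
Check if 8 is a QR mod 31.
By Euler's criterion: 8^{15} ≡ 1 mod 31. Since this equals 1, 8 is a QR.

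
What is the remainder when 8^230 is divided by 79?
Using Fermat: 8^{78} ≡ 1 (mod 79). 230 ≡ 74 (mod 78). So 8^{230} ≡ 8^{74} ≡ 46 (mod 79)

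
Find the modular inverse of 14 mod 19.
Since 19 is prime, by Fermat 14^(-1) ≡ 14^{17} ≡ 15 mod 19. Verify: 14 × 15 = 210 ≡ 1 mod 19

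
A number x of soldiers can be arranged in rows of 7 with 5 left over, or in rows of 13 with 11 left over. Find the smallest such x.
M = 7 × 13 = 91. M₁ = 13, y₁ ≡ 6 mod 7. M₂ = 7, y₂ ≡ 2 mod 13. x = 5×13×6 + 11×7×2 ≡ 89 mod 91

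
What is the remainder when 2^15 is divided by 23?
By repeated squaring mod 23: 2^{1}≡2, 2^{2}≡4, 2^{4}≡16, 2^{8}≡3. Then 2^{15} = 2^{8+4+2+1} ≡ 3 × 16 × 4 × 2 ≡ 16 mod 23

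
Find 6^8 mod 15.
By repeated squaring mod 15: 6^{1}≡6, 6^{2}≡6, 6^{4}≡6, 6^{8}≡6. So 6^{8} ≡ 6 mod 15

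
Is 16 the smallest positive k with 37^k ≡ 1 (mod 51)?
Powers of 37 mod 51: 37^1≡37, 37^2≡43, 37^3≡10, 37^4≡13, 37^5≡22, 37^6≡49, 37^7≡28, 37^8≡16, 37^9≡31, 37^10≡25, 37^11≡7, 37^12≡4, 37^13≡46, 37^14≡19, 37^15≡40, 37^16≡1. First k with 37^k≡1 is k=16. Yes, ord_51(37) = 16.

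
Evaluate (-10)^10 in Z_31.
By repeated squaring mod 31: (-10)^{1}≡21, (-10)^{2}≡7, (-10)^{4}≡18, (-10)^{8}≡14. Then (-10)^{10} = (-10)^{8+2} ≡ 14 × 7 ≡ 5 mod 31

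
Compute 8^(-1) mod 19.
Since 19 is prime, by Fermat 8^(-1) ≡ 8^{17} ≡ 12 mod 19. Verify: 8 × 12 = 96 ≡ 1 mod 19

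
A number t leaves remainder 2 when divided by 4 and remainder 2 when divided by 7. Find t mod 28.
M = 4 × 7 = 28. M₁ = 7, y₁ ≡ 3 mod 4. M₂ = 4, y₂ ≡ 2 mod 7. t = 2×7×3 + 2×4×2 ≡ 2 mod 28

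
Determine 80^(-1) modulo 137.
Since 137 is prime, by Fermat 80^(-1) ≡ 80^{135} ≡ 12 (mod 137). Verify: 80 × 12 = 960 ≡ 1 (mod 137)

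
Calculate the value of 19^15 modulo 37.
By repeated squaring (mod 37): 19^{1}≡19, 19^{2}≡28, 19^{4}≡7, 19^{8}≡12. Then 19^{15} = 19^{8+4+2+1} ≡ 12 × 7 × 28 × 19 ≡ 29 (mod 37)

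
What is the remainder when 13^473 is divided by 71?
Using Fermat: 13^{70} ≡ 1 (mod 71). 473 ≡ 53 (mod 70). So 13^{473} ≡ 13^{53} ≡ 22 (mod 71)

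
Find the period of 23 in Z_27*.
Powers of 23 mod 27: 23^1≡23, 23^2≡16, 23^3≡17, 23^4≡13, 23^5≡2, 23^6≡19, 23^7≡5, 23^8≡7, 23^9≡26, 23^10≡4, 23^11≡11, 23^12≡10, 23^13≡14, 23^14≡25, 23^15≡8, 23^16≡22, 23^17≡20, 23^18≡1. ord_27(23) = 18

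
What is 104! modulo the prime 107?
(106)! = (104)! × (105) × (106) ≡ -1 (mod 107). So (104)! ≡ -1 × [(106)(105)]^(-1) ≡ 53 (mod 107)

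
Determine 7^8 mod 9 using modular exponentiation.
By repeated squaring mod 9: 7^{1}≡7, 7^{2}≡4, 7^{4}≡7, 7^{8}≡4. So 7^{8} ≡ 4 mod 9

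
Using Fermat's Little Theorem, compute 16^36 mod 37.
By Fermat's Little Theorem, 16^{36} ≡ 1 mod 37 since 37 is prime and gcd(16, 37) = 1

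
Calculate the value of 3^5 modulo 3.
By repeated squaring mod 3: 3^{1}≡0, 3^{2}≡0, 3^{4}≡0. Then 3^{5} = 3^{4+1} ≡ 0 × 0 ≡ 0 mod 3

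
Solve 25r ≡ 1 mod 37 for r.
Since 37 is prime, by Fermat 25^(-1) ≡ 25^{35} ≡ 3 mod 37. Verify: 25 × 3 = 75 ≡ 1 mod 37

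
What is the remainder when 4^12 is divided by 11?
Using Fermat: 4^{10} ≡ 1 mod 11. 12 ≡ 2 mod 10. So 4^{12} ≡ 4^{2} ≡ 5 mod 11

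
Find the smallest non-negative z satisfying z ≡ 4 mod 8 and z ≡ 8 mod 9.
M = 8 × 9 = 72. M₁ = 9, y₁ ≡ 1 mod 8. M₂ = 8, y₂ ≡ 8 mod 9. z = 4×9×1 + 8×8×8 ≡ 44 mod 72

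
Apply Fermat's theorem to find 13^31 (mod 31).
By Fermat: 13^{30} ≡ 1 (mod 31). So 13^{31} = 13^{30} · 13^{1} ≡ 13^{1} ≡ 13 (mod 31)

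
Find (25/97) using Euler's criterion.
(25/97) = 25^{48} mod 97 = 1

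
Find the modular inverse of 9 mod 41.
Since 41 is prime, by Fermat 9^(-1) ≡ 9^{39} ≡ 32 mod 41. Verify: 9 × 32 = 288 ≡ 1 mod 41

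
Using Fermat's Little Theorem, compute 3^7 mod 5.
By Fermat: 3^{4} ≡ 1 mod 5. So 3^{7} = 3^{4} · 3^{3} ≡ 3^{3} ≡ 2 mod 5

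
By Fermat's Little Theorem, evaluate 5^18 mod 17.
By Fermat: 5^{16} ≡ 1 mod 17. So 5^{18} = 5^{16} · 5^{2} ≡ 5^{2} ≡ 8 mod 17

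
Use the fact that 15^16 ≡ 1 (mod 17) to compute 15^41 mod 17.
By Fermat: 15^{16} ≡ 1 (mod 17). 41 = 2×16 + 9. So 15^{41} ≡ 15^{9} ≡ 15 (mod 17)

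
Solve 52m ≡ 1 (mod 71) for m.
Since 71 is prime, by Fermat 52^(-1) ≡ 52^{69} ≡ 56 (mod 71). Verify: 52 × 56 = 2912 ≡ 1 (mod 71)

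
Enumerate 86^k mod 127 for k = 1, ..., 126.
86^1, 86^2, ..., 86^{126} mod 127: [86, 30, 40, 11, 57, 76, 59, 121, 119, 74, 14, 61, 39, 52, 27, 36, 48, 64, 43, 15, 20, 69, 92, 38, 93, 124, 123, 37, 7, 94, 83, 26, 77, 18, 24, 32, 85, 71, 10, 98, 46, 19, 110, 62, 125, 82, 67, 47, 105, 13, 102, 9, 12, 16, 106, 99, 5, 49, 23, 73, 55, 31, 126, 41, 97, 87, 116, 70, 51, 68, 6, 8, 53, 113, 66, 88, 75, 100, 91, 79, 63, 84, 112, 107, 58, 35, 89, 34, 3, 4, 90, 120, 33, 44, 101, 50, 109, 103, 95, 42, 56, 117, 29, 81, 108, 17, 65, 2, 45, 60, 80, 22, 114, 25, 118, 115, 111, 21, 28, 122, 78, 104, 54, 72, 96, 1]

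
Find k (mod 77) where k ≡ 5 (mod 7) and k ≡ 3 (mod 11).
M = 7 × 11 = 77. M₁ = 11, y₁ ≡ 2 (mod 7). M₂ = 7, y₂ ≡ 8 (mod 11). k = 5×11×2 + 3×7×8 ≡ 47 (mod 77)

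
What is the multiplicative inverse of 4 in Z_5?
Since 5 is prime, by Fermat 4^(-1) ≡ 4^{3} ≡ 4 (mod 5). Verify: 4 × 4 = 16 ≡ 1 (mod 5)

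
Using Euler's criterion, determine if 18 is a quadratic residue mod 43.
By Euler's criterion: 18^{21} ≡ 42 mod 43. Since this equals -1 (≡ 42), 18 is not a QR.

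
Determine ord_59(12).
Powers of 12 mod 59: 12^1≡12, 12^2≡26, 12^3≡17, 12^4≡27, 12^5≡29, 12^6≡53, 12^7≡46, 12^8≡21, 12^9≡16, 12^10≡15, 12^11≡3, 12^12≡36, 12^13≡19, 12^14≡51, 12^15≡22, 12^16≡28, 12^17≡41, 12^18≡20, 12^19≡4, 12^20≡48, 12^21≡45, 12^22≡9, 12^23≡49, 12^24≡57, 12^25≡35, 12^26≡7, 12^27≡25, 12^28≡5, 12^29≡1. Order = 29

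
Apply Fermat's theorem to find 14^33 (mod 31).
By Fermat: 14^{30} ≡ 1 (mod 31). So 14^{33} = 14^{30} · 14^{3} ≡ 14^{3} ≡ 16 (mod 31)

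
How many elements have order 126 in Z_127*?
Number of primitive roots mod 127 = φ(p-1) = φ(126) = 36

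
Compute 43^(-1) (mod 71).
Since 71 is prime, by Fermat 43^(-1) ≡ 43^{69} ≡ 38 (mod 71). Verify: 43 × 38 = 1634 ≡ 1 (mod 71)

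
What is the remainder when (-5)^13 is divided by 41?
By repeated squaring (mod 41): (-5)^{1}≡36, (-5)^{2}≡25, (-5)^{4}≡10, (-5)^{8}≡18. Then (-5)^{13} = (-5)^{8+4+1} ≡ 18 × 10 × 36 ≡ 2 (mod 41)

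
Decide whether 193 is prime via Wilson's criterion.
(192)! mod 193 = 192. Since 192 ≡ -1 (mod 193), 193 is prime.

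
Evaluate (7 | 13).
(7/13) = 7^{6} mod 13 = -1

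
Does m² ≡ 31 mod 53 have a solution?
By Euler's criterion: 31^{26} ≡ 52 mod 53. Since this equals -1 (≡ 52), 31 is not a QR.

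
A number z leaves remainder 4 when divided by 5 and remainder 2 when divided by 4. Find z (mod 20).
M = 5 × 4 = 20. M₁ = 4, y₁ ≡ 4 (mod 5). M₂ = 5, y₂ ≡ 1 (mod 4). z = 4×4×4 + 2×5×1 ≡ 14 (mod 20)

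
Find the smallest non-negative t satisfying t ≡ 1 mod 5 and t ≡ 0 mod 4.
M = 5 × 4 = 20. M₁ = 4, y₁ ≡ 4 mod 5. M₂ = 5, y₂ ≡ 1 mod 4. t = 1×4×4 + 0×5×1 ≡ 16 mod 20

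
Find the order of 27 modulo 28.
Powers of 27 mod 28: 27^1≡27, 27^2≡1. Order = 2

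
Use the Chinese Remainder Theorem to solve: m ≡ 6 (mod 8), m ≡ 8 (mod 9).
M = 8 × 9 = 72. M₁ = 9, y₁ ≡ 1 (mod 8). M₂ = 8, y₂ ≡ 8 (mod 9). m = 6×9×1 + 8×8×8 ≡ 62 (mod 72)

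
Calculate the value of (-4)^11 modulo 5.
Using Fermat: (-4)^{4} ≡ 1 (mod 5). 11 ≡ 3 (mod 4). So (-4)^{11} ≡ (-4)^{3} ≡ 1 (mod 5)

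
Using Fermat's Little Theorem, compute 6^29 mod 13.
By Fermat: 6^{12} ≡ 1 (mod 13). 29 = 2×12 + 5. So 6^{29} ≡ 6^{5} ≡ 2 (mod 13)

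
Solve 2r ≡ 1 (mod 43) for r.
Since 43 is prime, by Fermat 2^(-1) ≡ 2^{41} ≡ 22 (mod 43). Verify: 2 × 22 = 44 ≡ 1 (mod 43)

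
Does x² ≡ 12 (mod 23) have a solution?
By Euler's criterion: 12^{11} ≡ 1 (mod 23). Since this equals 1, 12 is a QR.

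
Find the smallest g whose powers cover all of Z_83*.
g = 2. For each prime q|82: 2^{41}≡82, 2^{2}≡4, none ≡ 1, so ord_83(2) = 82 and 2 is a primitive root.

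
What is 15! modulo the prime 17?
(16)! = (15)! × (16) ≡ -1 mod 17. So (15)! ≡ -1 × (16)^(-1) ≡ (-1)×(-1) = 1 mod 17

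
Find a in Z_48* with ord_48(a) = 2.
7 has order 2 mod 48 since 7^{2} ≡ 1 mod 48 and no smaller power works.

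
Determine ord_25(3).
Powers of 3 mod 25: 3^1≡3, 3^2≡9, 3^3≡2, 3^4≡6, 3^5≡18, 3^6≡4, 3^7≡12, 3^8≡11, 3^9≡8, 3^10≡24, 3^11≡22, 3^12≡16, 3^13≡23, 3^14≡19, 3^15≡7, 3^16≡21, 3^17≡13, 3^18≡14, 3^19≡17, 3^20≡1. So the order of 3 is 20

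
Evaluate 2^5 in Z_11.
By repeated squaring (mod 11): 2^{1}≡2, 2^{2}≡4, 2^{4}≡5. Then 2^{5} = 2^{4+1} ≡ 5 × 2 ≡ 10 (mod 11)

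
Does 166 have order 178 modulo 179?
ord_179(166) divides 178. For each prime q|178: 166^{89}≡178, 166^{2}≡169, none ≡ 1. So 166 has order 178 and is a primitive root mod 179.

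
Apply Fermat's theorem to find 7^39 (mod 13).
By Fermat: 7^{12} ≡ 1 (mod 13). 39 = 3×12 + 3. So 7^{39} ≡ 7^{3} ≡ 5 (mod 13)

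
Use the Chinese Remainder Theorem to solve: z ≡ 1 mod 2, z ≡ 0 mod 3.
M = 2 × 3 = 6. M₁ = 3, y₁ ≡ 1 mod 2. M₂ = 2, y₂ ≡ 2 mod 3. z = 1×3×1 + 0×2×2 ≡ 3 mod 6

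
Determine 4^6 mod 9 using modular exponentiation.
By repeated squaring mod 9: 4^{1}≡4, 4^{2}≡7, 4^{4}≡4. Then 4^{6} = 4^{4+2} ≡ 4 × 7 ≡ 1 mod 9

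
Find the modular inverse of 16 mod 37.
Since 37 is prime, by Fermat 16^(-1) ≡ 16^{35} ≡ 7 (mod 37). Verify: 16 × 7 = 112 ≡ 1 (mod 37)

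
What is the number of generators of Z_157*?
There are φ(157-1) = φ(156) = 48 primitive roots modulo 157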